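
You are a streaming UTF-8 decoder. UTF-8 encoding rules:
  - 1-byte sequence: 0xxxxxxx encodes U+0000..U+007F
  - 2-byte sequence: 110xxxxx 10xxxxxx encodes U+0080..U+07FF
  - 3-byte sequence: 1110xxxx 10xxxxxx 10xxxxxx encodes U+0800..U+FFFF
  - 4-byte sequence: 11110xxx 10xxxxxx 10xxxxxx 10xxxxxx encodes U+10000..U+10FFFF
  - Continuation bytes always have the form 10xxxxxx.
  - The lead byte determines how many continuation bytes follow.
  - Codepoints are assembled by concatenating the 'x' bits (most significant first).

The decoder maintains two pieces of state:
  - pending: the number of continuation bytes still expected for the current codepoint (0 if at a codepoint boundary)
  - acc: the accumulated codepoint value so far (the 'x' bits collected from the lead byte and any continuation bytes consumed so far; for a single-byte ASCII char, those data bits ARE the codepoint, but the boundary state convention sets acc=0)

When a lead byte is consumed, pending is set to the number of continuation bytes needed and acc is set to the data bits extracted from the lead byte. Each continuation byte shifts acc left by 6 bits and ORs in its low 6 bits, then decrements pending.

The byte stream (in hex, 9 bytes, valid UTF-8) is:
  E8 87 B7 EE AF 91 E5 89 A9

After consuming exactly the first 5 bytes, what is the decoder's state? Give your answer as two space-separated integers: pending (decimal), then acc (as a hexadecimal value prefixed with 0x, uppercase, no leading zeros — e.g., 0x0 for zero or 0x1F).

Byte[0]=E8: 3-byte lead. pending=2, acc=0x8
Byte[1]=87: continuation. acc=(acc<<6)|0x07=0x207, pending=1
Byte[2]=B7: continuation. acc=(acc<<6)|0x37=0x81F7, pending=0
Byte[3]=EE: 3-byte lead. pending=2, acc=0xE
Byte[4]=AF: continuation. acc=(acc<<6)|0x2F=0x3AF, pending=1

Answer: 1 0x3AF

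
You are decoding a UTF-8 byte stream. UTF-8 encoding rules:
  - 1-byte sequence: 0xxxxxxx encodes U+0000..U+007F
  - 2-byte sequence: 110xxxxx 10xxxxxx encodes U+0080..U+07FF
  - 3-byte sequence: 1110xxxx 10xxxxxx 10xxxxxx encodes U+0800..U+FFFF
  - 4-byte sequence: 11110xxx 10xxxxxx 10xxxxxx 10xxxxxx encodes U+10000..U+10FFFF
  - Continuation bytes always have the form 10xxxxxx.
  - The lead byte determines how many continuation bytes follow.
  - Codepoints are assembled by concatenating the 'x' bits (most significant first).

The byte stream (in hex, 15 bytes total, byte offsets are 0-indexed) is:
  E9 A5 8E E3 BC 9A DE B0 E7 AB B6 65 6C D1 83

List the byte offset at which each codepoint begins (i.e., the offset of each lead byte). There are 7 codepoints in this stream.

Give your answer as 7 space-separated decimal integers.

Answer: 0 3 6 8 11 12 13

Derivation:
Byte[0]=E9: 3-byte lead, need 2 cont bytes. acc=0x9
Byte[1]=A5: continuation. acc=(acc<<6)|0x25=0x265
Byte[2]=8E: continuation. acc=(acc<<6)|0x0E=0x994E
Completed: cp=U+994E (starts at byte 0)
Byte[3]=E3: 3-byte lead, need 2 cont bytes. acc=0x3
Byte[4]=BC: continuation. acc=(acc<<6)|0x3C=0xFC
Byte[5]=9A: continuation. acc=(acc<<6)|0x1A=0x3F1A
Completed: cp=U+3F1A (starts at byte 3)
Byte[6]=DE: 2-byte lead, need 1 cont bytes. acc=0x1E
Byte[7]=B0: continuation. acc=(acc<<6)|0x30=0x7B0
Completed: cp=U+07B0 (starts at byte 6)
Byte[8]=E7: 3-byte lead, need 2 cont bytes. acc=0x7
Byte[9]=AB: continuation. acc=(acc<<6)|0x2B=0x1EB
Byte[10]=B6: continuation. acc=(acc<<6)|0x36=0x7AF6
Completed: cp=U+7AF6 (starts at byte 8)
Byte[11]=65: 1-byte ASCII. cp=U+0065
Byte[12]=6C: 1-byte ASCII. cp=U+006C
Byte[13]=D1: 2-byte lead, need 1 cont bytes. acc=0x11
Byte[14]=83: continuation. acc=(acc<<6)|0x03=0x443
Completed: cp=U+0443 (starts at byte 13)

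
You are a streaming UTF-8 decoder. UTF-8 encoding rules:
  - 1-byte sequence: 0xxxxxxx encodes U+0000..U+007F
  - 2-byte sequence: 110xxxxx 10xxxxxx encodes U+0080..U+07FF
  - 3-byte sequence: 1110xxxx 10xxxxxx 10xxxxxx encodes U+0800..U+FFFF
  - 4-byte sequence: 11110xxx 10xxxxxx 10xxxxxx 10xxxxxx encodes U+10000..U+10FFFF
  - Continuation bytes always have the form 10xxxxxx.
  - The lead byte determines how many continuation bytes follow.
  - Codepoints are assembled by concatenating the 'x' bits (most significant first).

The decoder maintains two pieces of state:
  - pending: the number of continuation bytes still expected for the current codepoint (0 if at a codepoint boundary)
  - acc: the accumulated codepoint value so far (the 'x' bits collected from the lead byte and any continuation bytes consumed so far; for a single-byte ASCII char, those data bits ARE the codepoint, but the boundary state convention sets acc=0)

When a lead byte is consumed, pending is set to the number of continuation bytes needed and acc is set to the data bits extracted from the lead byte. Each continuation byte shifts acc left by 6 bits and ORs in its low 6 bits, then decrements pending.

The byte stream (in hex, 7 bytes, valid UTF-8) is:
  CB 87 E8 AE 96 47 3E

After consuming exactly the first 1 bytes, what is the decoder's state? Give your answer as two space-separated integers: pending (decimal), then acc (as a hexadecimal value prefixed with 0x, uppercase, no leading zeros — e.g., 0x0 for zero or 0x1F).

Byte[0]=CB: 2-byte lead. pending=1, acc=0xB

Answer: 1 0xB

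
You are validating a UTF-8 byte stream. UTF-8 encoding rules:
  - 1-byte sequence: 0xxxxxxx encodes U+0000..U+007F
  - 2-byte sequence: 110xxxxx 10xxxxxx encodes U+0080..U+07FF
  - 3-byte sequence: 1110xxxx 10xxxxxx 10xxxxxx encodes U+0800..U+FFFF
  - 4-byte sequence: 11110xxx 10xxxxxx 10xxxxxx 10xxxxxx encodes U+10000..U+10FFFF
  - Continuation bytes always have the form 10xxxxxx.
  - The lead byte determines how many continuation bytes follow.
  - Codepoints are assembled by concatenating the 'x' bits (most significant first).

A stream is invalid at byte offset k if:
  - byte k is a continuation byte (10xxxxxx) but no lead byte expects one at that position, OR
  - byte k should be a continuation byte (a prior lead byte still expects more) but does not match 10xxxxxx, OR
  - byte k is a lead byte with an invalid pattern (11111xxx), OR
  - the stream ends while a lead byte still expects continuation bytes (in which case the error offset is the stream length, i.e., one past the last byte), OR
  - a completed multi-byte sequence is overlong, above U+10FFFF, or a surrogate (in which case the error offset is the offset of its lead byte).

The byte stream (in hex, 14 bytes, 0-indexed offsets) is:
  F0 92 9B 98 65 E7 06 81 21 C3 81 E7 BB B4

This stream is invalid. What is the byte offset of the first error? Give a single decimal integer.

Byte[0]=F0: 4-byte lead, need 3 cont bytes. acc=0x0
Byte[1]=92: continuation. acc=(acc<<6)|0x12=0x12
Byte[2]=9B: continuation. acc=(acc<<6)|0x1B=0x49B
Byte[3]=98: continuation. acc=(acc<<6)|0x18=0x126D8
Completed: cp=U+126D8 (starts at byte 0)
Byte[4]=65: 1-byte ASCII. cp=U+0065
Byte[5]=E7: 3-byte lead, need 2 cont bytes. acc=0x7
Byte[6]=06: expected 10xxxxxx continuation. INVALID

Answer: 6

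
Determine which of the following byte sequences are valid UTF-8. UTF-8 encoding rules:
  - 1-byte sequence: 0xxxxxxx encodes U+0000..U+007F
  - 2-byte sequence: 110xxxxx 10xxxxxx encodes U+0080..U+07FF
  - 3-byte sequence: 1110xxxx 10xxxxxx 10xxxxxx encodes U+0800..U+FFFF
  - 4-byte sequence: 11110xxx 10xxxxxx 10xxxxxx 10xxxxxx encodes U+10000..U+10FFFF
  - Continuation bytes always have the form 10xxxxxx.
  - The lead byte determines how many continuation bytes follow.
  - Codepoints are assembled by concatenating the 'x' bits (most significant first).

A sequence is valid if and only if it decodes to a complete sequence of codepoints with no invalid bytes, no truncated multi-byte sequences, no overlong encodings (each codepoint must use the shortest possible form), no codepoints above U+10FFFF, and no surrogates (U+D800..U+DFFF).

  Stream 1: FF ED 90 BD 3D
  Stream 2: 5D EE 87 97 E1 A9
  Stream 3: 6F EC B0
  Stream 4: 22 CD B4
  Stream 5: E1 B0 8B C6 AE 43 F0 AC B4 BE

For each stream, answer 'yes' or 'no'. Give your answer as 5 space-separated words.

Stream 1: error at byte offset 0. INVALID
Stream 2: error at byte offset 6. INVALID
Stream 3: error at byte offset 3. INVALID
Stream 4: decodes cleanly. VALID
Stream 5: decodes cleanly. VALID

Answer: no no no yes yes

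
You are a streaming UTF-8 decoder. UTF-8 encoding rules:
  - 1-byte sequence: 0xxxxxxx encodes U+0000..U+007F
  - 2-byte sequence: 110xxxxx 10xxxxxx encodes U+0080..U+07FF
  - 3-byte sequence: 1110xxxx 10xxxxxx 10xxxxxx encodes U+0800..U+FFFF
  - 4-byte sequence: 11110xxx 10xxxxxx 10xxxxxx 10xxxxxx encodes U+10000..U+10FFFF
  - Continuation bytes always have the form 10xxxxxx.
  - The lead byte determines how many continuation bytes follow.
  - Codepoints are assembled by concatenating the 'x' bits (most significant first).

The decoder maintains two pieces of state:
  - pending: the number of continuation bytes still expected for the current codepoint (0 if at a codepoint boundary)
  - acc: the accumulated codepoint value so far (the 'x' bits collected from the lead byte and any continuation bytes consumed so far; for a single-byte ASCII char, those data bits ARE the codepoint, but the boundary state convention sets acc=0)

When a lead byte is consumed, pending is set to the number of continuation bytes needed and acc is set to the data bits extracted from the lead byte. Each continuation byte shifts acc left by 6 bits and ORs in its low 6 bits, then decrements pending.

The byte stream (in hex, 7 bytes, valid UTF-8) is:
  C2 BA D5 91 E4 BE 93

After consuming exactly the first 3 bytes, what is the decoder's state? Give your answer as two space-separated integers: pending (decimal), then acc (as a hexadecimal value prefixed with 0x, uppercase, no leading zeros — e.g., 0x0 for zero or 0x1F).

Byte[0]=C2: 2-byte lead. pending=1, acc=0x2
Byte[1]=BA: continuation. acc=(acc<<6)|0x3A=0xBA, pending=0
Byte[2]=D5: 2-byte lead. pending=1, acc=0x15

Answer: 1 0x15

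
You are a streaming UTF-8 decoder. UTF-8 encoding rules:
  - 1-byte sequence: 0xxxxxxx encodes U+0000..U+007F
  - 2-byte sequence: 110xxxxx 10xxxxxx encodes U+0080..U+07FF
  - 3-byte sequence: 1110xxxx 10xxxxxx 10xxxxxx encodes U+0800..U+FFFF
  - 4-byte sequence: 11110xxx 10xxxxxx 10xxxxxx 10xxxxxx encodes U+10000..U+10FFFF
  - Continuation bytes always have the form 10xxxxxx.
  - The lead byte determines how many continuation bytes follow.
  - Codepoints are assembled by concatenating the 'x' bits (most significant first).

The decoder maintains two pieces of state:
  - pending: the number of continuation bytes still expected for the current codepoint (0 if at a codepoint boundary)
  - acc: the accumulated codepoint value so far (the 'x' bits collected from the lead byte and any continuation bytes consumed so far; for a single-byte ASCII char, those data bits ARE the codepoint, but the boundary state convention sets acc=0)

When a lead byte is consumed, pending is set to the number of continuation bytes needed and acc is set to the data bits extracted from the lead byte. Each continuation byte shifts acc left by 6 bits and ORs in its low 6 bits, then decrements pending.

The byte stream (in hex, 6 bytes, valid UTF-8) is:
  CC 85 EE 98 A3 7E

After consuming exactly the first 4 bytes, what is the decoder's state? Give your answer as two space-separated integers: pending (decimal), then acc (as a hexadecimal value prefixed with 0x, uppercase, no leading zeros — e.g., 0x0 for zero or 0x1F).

Answer: 1 0x398

Derivation:
Byte[0]=CC: 2-byte lead. pending=1, acc=0xC
Byte[1]=85: continuation. acc=(acc<<6)|0x05=0x305, pending=0
Byte[2]=EE: 3-byte lead. pending=2, acc=0xE
Byte[3]=98: continuation. acc=(acc<<6)|0x18=0x398, pending=1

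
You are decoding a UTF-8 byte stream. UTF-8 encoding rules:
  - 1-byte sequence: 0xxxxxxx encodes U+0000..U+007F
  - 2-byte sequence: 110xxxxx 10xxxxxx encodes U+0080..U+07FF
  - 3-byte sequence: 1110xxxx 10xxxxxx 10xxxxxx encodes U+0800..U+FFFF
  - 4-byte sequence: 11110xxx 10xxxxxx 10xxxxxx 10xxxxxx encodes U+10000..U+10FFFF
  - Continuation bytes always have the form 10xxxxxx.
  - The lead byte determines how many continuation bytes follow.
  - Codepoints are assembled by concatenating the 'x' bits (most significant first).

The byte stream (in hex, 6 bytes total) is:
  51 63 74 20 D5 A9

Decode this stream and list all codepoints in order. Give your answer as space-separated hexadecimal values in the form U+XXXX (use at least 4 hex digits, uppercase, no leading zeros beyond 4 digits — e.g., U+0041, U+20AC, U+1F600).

Byte[0]=51: 1-byte ASCII. cp=U+0051
Byte[1]=63: 1-byte ASCII. cp=U+0063
Byte[2]=74: 1-byte ASCII. cp=U+0074
Byte[3]=20: 1-byte ASCII. cp=U+0020
Byte[4]=D5: 2-byte lead, need 1 cont bytes. acc=0x15
Byte[5]=A9: continuation. acc=(acc<<6)|0x29=0x569
Completed: cp=U+0569 (starts at byte 4)

Answer: U+0051 U+0063 U+0074 U+0020 U+0569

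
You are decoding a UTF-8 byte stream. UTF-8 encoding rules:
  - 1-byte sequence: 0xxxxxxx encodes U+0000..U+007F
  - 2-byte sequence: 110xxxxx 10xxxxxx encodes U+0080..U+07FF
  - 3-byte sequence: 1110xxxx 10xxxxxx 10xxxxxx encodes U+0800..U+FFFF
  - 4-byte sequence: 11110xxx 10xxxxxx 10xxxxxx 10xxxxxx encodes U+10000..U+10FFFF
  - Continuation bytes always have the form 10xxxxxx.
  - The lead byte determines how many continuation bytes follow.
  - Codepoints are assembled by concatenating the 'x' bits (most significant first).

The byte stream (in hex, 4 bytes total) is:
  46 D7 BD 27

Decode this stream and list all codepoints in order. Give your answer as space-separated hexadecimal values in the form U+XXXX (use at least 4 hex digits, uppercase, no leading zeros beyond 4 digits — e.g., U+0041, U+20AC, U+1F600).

Answer: U+0046 U+05FD U+0027

Derivation:
Byte[0]=46: 1-byte ASCII. cp=U+0046
Byte[1]=D7: 2-byte lead, need 1 cont bytes. acc=0x17
Byte[2]=BD: continuation. acc=(acc<<6)|0x3D=0x5FD
Completed: cp=U+05FD (starts at byte 1)
Byte[3]=27: 1-byte ASCII. cp=U+0027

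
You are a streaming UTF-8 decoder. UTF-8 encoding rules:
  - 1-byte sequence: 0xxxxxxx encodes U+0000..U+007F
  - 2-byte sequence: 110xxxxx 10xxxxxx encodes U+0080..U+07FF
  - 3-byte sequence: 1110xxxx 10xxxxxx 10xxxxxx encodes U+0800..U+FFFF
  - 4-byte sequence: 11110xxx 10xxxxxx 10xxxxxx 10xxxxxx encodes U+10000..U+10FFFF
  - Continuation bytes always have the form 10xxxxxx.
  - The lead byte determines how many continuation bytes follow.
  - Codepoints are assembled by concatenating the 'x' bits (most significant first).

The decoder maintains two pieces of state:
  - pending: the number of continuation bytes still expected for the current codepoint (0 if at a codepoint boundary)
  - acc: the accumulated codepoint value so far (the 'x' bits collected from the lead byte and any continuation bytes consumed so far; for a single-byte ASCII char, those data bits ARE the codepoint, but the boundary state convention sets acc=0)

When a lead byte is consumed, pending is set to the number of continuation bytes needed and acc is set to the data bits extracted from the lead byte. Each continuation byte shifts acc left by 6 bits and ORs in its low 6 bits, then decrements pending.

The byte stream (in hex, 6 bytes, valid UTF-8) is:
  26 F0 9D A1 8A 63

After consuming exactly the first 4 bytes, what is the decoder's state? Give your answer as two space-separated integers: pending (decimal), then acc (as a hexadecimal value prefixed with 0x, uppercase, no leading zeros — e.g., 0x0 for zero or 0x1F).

Byte[0]=26: 1-byte. pending=0, acc=0x0
Byte[1]=F0: 4-byte lead. pending=3, acc=0x0
Byte[2]=9D: continuation. acc=(acc<<6)|0x1D=0x1D, pending=2
Byte[3]=A1: continuation. acc=(acc<<6)|0x21=0x761, pending=1

Answer: 1 0x761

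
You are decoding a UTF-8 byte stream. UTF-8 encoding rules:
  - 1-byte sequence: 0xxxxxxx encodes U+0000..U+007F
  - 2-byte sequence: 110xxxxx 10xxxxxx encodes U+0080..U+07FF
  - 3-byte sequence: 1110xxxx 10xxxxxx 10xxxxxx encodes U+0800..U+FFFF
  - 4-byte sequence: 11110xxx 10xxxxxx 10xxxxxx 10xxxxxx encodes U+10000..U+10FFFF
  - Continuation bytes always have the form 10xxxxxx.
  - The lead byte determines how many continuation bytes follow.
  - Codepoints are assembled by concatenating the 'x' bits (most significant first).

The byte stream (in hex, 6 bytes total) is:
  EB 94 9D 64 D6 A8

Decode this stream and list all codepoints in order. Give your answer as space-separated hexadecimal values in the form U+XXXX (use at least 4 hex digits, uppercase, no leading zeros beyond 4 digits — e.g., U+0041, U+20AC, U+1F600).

Byte[0]=EB: 3-byte lead, need 2 cont bytes. acc=0xB
Byte[1]=94: continuation. acc=(acc<<6)|0x14=0x2D4
Byte[2]=9D: continuation. acc=(acc<<6)|0x1D=0xB51D
Completed: cp=U+B51D (starts at byte 0)
Byte[3]=64: 1-byte ASCII. cp=U+0064
Byte[4]=D6: 2-byte lead, need 1 cont bytes. acc=0x16
Byte[5]=A8: continuation. acc=(acc<<6)|0x28=0x5A8
Completed: cp=U+05A8 (starts at byte 4)

Answer: U+B51D U+0064 U+05A8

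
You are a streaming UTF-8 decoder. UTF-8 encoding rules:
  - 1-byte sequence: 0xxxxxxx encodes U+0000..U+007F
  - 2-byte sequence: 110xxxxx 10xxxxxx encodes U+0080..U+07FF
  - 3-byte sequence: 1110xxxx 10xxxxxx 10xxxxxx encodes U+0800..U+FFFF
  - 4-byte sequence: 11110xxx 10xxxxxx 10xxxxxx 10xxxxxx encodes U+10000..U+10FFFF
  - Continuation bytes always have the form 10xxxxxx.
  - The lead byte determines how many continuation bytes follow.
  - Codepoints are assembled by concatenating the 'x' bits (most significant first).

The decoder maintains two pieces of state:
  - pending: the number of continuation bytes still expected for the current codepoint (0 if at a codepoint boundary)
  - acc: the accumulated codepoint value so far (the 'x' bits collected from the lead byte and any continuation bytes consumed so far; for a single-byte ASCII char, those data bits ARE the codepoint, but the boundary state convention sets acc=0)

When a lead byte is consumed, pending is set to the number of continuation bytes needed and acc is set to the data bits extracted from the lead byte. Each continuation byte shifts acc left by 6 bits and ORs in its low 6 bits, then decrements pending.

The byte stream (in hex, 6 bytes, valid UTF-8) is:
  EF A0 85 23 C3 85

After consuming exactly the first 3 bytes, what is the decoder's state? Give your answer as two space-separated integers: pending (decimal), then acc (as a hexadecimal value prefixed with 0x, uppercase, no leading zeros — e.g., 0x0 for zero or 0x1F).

Answer: 0 0xF805

Derivation:
Byte[0]=EF: 3-byte lead. pending=2, acc=0xF
Byte[1]=A0: continuation. acc=(acc<<6)|0x20=0x3E0, pending=1
Byte[2]=85: continuation. acc=(acc<<6)|0x05=0xF805, pending=0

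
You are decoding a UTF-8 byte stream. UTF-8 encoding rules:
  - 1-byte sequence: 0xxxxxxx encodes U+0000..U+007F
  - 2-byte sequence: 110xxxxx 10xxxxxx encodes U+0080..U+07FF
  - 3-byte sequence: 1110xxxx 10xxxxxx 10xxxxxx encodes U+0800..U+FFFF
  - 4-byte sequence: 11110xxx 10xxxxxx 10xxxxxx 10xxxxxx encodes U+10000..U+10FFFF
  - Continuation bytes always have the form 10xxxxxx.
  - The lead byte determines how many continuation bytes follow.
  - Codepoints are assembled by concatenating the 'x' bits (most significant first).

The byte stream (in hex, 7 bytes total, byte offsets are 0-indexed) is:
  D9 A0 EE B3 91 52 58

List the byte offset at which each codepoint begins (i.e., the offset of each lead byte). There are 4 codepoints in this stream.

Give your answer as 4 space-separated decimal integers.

Byte[0]=D9: 2-byte lead, need 1 cont bytes. acc=0x19
Byte[1]=A0: continuation. acc=(acc<<6)|0x20=0x660
Completed: cp=U+0660 (starts at byte 0)
Byte[2]=EE: 3-byte lead, need 2 cont bytes. acc=0xE
Byte[3]=B3: continuation. acc=(acc<<6)|0x33=0x3B3
Byte[4]=91: continuation. acc=(acc<<6)|0x11=0xECD1
Completed: cp=U+ECD1 (starts at byte 2)
Byte[5]=52: 1-byte ASCII. cp=U+0052
Byte[6]=58: 1-byte ASCII. cp=U+0058

Answer: 0 2 5 6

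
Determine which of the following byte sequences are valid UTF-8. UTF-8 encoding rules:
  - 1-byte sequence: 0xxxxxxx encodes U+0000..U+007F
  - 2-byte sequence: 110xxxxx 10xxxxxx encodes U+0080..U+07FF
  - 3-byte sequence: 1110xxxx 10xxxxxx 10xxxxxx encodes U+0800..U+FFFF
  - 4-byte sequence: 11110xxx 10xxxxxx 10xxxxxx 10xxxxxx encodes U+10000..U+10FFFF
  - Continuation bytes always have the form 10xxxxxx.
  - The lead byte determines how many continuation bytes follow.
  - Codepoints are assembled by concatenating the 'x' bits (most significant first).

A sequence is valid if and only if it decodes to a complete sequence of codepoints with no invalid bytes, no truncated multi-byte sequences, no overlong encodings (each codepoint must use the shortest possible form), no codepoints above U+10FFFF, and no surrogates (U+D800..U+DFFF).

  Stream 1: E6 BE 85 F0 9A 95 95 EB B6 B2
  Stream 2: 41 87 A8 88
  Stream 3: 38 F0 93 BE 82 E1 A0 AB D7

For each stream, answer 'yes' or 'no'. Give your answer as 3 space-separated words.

Answer: yes no no

Derivation:
Stream 1: decodes cleanly. VALID
Stream 2: error at byte offset 1. INVALID
Stream 3: error at byte offset 9. INVALID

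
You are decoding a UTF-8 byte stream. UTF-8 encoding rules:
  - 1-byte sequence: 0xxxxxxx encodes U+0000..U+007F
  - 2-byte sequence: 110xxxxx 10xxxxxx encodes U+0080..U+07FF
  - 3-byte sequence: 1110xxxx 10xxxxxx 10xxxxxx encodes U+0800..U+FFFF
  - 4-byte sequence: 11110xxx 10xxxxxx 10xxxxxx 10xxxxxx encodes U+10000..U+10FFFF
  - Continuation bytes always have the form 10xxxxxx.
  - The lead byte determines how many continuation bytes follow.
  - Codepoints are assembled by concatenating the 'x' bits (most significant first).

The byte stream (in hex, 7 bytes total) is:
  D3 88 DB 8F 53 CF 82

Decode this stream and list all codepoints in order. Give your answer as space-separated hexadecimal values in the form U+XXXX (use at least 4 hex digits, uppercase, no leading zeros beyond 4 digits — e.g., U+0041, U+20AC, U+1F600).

Answer: U+04C8 U+06CF U+0053 U+03C2

Derivation:
Byte[0]=D3: 2-byte lead, need 1 cont bytes. acc=0x13
Byte[1]=88: continuation. acc=(acc<<6)|0x08=0x4C8
Completed: cp=U+04C8 (starts at byte 0)
Byte[2]=DB: 2-byte lead, need 1 cont bytes. acc=0x1B
Byte[3]=8F: continuation. acc=(acc<<6)|0x0F=0x6CF
Completed: cp=U+06CF (starts at byte 2)
Byte[4]=53: 1-byte ASCII. cp=U+0053
Byte[5]=CF: 2-byte lead, need 1 cont bytes. acc=0xF
Byte[6]=82: continuation. acc=(acc<<6)|0x02=0x3C2
Completed: cp=U+03C2 (starts at byte 5)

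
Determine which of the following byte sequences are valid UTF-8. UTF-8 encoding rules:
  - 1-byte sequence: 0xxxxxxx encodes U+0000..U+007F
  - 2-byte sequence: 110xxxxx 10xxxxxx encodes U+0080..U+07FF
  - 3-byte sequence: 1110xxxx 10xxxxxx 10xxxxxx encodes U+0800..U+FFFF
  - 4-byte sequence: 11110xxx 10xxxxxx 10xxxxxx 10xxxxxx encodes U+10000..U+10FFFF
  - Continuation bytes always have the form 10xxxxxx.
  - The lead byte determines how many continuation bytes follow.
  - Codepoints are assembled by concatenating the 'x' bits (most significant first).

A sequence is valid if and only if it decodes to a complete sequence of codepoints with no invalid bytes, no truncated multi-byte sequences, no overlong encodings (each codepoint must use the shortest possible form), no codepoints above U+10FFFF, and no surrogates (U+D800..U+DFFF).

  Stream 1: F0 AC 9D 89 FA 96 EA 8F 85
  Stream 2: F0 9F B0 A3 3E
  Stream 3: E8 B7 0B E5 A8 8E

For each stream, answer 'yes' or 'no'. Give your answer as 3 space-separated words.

Stream 1: error at byte offset 4. INVALID
Stream 2: decodes cleanly. VALID
Stream 3: error at byte offset 2. INVALID

Answer: no yes no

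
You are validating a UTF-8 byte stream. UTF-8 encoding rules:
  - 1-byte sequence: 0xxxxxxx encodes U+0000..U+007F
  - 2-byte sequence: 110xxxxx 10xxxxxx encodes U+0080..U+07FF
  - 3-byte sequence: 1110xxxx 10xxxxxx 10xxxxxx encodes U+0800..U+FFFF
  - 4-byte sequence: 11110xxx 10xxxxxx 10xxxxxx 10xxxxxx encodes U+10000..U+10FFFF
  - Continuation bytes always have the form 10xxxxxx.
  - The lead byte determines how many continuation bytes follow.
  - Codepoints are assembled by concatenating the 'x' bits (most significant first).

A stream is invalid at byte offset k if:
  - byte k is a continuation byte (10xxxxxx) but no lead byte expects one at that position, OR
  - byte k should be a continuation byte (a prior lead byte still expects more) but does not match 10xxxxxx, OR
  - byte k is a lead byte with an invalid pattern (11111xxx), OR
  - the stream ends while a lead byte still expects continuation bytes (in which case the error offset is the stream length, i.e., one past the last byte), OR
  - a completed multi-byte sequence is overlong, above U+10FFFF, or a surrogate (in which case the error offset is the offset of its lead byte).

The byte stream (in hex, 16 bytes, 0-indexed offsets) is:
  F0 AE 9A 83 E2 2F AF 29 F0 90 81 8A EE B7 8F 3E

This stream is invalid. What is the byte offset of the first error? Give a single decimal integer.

Byte[0]=F0: 4-byte lead, need 3 cont bytes. acc=0x0
Byte[1]=AE: continuation. acc=(acc<<6)|0x2E=0x2E
Byte[2]=9A: continuation. acc=(acc<<6)|0x1A=0xB9A
Byte[3]=83: continuation. acc=(acc<<6)|0x03=0x2E683
Completed: cp=U+2E683 (starts at byte 0)
Byte[4]=E2: 3-byte lead, need 2 cont bytes. acc=0x2
Byte[5]=2F: expected 10xxxxxx continuation. INVALID

Answer: 5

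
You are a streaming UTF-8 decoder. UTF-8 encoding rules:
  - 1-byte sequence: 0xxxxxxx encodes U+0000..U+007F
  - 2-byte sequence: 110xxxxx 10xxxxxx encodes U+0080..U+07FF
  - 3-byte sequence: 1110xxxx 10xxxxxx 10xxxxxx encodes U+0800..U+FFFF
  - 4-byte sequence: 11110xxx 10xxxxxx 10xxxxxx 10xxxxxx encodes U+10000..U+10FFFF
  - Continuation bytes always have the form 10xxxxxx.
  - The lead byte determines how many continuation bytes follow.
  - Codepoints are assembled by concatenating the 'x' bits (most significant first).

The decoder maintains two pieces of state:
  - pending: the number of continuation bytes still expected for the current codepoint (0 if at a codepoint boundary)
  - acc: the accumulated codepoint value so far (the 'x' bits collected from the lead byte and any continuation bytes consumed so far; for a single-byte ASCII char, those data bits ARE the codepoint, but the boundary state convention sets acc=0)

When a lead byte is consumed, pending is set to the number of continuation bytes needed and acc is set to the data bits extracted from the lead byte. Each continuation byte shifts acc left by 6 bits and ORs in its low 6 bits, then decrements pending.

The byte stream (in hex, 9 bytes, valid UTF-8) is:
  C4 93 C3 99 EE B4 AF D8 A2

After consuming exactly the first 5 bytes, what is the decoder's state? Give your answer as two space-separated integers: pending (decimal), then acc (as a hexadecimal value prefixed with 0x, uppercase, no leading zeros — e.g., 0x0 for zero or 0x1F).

Byte[0]=C4: 2-byte lead. pending=1, acc=0x4
Byte[1]=93: continuation. acc=(acc<<6)|0x13=0x113, pending=0
Byte[2]=C3: 2-byte lead. pending=1, acc=0x3
Byte[3]=99: continuation. acc=(acc<<6)|0x19=0xD9, pending=0
Byte[4]=EE: 3-byte lead. pending=2, acc=0xE

Answer: 2 0xE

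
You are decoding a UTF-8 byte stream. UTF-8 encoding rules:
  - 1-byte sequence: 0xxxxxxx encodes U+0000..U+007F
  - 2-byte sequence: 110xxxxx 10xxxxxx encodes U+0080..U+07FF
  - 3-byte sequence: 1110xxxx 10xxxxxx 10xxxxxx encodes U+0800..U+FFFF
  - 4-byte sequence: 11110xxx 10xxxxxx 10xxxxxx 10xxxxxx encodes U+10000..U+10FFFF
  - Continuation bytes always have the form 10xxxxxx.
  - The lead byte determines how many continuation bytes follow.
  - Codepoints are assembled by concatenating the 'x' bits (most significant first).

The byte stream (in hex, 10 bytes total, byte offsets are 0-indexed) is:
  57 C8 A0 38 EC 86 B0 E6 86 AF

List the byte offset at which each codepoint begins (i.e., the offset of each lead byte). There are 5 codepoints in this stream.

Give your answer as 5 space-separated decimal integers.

Answer: 0 1 3 4 7

Derivation:
Byte[0]=57: 1-byte ASCII. cp=U+0057
Byte[1]=C8: 2-byte lead, need 1 cont bytes. acc=0x8
Byte[2]=A0: continuation. acc=(acc<<6)|0x20=0x220
Completed: cp=U+0220 (starts at byte 1)
Byte[3]=38: 1-byte ASCII. cp=U+0038
Byte[4]=EC: 3-byte lead, need 2 cont bytes. acc=0xC
Byte[5]=86: continuation. acc=(acc<<6)|0x06=0x306
Byte[6]=B0: continuation. acc=(acc<<6)|0x30=0xC1B0
Completed: cp=U+C1B0 (starts at byte 4)
Byte[7]=E6: 3-byte lead, need 2 cont bytes. acc=0x6
Byte[8]=86: continuation. acc=(acc<<6)|0x06=0x186
Byte[9]=AF: continuation. acc=(acc<<6)|0x2F=0x61AF
Completed: cp=U+61AF (starts at byte 7)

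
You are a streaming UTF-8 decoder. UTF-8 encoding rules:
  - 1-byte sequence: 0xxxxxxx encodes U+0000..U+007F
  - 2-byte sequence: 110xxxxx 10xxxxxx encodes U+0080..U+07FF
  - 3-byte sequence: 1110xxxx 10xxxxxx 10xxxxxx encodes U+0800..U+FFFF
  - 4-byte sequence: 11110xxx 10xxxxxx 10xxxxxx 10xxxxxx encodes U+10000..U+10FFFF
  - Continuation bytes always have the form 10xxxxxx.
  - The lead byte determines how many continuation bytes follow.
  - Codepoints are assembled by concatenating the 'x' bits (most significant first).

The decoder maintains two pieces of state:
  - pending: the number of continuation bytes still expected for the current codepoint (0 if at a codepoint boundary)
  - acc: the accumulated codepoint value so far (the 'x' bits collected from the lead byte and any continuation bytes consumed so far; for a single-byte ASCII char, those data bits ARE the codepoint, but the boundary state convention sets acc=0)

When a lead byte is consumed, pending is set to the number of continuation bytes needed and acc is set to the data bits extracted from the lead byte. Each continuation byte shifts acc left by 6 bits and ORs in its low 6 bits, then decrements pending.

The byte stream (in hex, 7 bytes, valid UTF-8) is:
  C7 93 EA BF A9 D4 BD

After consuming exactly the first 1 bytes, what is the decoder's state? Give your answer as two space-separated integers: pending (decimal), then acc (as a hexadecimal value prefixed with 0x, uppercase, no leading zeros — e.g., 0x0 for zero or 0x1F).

Byte[0]=C7: 2-byte lead. pending=1, acc=0x7

Answer: 1 0x7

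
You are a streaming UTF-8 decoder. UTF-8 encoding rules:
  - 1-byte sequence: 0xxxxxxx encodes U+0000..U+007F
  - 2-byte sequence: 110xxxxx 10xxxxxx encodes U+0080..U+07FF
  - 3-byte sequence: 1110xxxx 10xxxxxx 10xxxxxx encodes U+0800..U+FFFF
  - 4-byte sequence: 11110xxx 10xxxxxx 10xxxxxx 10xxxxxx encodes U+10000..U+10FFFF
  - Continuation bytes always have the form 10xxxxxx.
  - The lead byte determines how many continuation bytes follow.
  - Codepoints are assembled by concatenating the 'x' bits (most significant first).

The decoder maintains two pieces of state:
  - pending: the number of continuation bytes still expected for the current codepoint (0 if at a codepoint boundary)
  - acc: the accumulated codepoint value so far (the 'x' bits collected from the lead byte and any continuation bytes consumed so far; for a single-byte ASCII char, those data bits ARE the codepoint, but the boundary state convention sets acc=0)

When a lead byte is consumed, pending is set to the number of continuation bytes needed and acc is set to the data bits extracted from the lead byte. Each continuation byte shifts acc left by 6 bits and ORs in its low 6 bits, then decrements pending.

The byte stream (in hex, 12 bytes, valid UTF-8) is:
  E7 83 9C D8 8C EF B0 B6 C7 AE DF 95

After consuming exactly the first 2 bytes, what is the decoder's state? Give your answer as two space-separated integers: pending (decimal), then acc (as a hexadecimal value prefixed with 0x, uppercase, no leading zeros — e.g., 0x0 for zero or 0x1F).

Answer: 1 0x1C3

Derivation:
Byte[0]=E7: 3-byte lead. pending=2, acc=0x7
Byte[1]=83: continuation. acc=(acc<<6)|0x03=0x1C3, pending=1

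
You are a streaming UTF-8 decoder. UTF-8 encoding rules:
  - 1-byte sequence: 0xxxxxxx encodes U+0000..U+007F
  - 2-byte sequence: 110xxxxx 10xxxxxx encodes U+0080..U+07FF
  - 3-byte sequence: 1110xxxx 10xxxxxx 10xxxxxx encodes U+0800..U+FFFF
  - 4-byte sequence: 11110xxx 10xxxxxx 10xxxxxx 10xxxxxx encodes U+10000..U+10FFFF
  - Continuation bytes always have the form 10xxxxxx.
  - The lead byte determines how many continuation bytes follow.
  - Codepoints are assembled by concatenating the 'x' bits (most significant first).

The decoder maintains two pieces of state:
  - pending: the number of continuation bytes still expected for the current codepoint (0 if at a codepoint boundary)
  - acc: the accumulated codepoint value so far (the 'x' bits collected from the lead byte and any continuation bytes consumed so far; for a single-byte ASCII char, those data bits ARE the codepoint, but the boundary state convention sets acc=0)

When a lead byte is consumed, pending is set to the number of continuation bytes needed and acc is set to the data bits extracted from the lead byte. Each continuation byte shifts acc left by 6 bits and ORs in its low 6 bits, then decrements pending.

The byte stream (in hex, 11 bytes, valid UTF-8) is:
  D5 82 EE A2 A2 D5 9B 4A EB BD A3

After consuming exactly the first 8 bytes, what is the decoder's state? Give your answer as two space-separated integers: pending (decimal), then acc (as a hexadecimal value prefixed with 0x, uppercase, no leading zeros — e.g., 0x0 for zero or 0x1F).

Answer: 0 0x0

Derivation:
Byte[0]=D5: 2-byte lead. pending=1, acc=0x15
Byte[1]=82: continuation. acc=(acc<<6)|0x02=0x542, pending=0
Byte[2]=EE: 3-byte lead. pending=2, acc=0xE
Byte[3]=A2: continuation. acc=(acc<<6)|0x22=0x3A2, pending=1
Byte[4]=A2: continuation. acc=(acc<<6)|0x22=0xE8A2, pending=0
Byte[5]=D5: 2-byte lead. pending=1, acc=0x15
Byte[6]=9B: continuation. acc=(acc<<6)|0x1B=0x55B, pending=0
Byte[7]=4A: 1-byte. pending=0, acc=0x0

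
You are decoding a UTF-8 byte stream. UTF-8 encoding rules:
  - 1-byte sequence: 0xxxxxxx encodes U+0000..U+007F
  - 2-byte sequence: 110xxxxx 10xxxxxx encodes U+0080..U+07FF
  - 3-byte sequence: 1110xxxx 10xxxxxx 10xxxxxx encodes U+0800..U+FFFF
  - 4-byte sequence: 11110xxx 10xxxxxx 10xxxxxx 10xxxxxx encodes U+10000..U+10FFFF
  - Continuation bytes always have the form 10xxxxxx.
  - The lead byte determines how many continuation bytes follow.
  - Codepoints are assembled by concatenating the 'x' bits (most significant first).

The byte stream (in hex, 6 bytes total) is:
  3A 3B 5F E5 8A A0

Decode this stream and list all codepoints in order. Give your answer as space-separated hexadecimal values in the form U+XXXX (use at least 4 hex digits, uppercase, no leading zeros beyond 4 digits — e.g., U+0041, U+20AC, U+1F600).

Answer: U+003A U+003B U+005F U+52A0

Derivation:
Byte[0]=3A: 1-byte ASCII. cp=U+003A
Byte[1]=3B: 1-byte ASCII. cp=U+003B
Byte[2]=5F: 1-byte ASCII. cp=U+005F
Byte[3]=E5: 3-byte lead, need 2 cont bytes. acc=0x5
Byte[4]=8A: continuation. acc=(acc<<6)|0x0A=0x14A
Byte[5]=A0: continuation. acc=(acc<<6)|0x20=0x52A0
Completed: cp=U+52A0 (starts at byte 3)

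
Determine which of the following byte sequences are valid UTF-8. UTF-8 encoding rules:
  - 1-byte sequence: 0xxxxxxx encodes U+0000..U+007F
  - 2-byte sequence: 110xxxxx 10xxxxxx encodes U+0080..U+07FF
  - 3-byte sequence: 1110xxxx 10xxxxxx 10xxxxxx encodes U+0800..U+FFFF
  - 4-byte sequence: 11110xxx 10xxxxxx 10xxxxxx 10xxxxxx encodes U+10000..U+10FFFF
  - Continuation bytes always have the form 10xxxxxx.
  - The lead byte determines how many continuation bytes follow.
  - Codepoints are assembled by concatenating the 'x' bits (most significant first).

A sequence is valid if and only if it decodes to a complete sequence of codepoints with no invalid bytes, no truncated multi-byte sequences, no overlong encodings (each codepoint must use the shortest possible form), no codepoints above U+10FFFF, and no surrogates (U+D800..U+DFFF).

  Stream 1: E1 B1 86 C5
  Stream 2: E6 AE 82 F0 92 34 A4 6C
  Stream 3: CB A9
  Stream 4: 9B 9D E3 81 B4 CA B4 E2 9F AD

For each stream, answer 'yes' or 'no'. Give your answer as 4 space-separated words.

Stream 1: error at byte offset 4. INVALID
Stream 2: error at byte offset 5. INVALID
Stream 3: decodes cleanly. VALID
Stream 4: error at byte offset 0. INVALID

Answer: no no yes no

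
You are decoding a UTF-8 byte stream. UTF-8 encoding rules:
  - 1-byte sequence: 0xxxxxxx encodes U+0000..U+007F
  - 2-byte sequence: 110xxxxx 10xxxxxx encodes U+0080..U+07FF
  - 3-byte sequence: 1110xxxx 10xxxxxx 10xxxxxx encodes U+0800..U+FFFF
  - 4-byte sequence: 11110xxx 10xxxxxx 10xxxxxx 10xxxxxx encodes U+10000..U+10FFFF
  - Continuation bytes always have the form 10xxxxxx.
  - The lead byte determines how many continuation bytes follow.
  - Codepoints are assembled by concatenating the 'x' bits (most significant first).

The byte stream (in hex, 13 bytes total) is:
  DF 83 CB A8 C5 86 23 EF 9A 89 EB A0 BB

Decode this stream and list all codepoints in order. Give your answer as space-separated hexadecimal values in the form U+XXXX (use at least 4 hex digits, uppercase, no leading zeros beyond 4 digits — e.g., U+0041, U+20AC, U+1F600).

Answer: U+07C3 U+02E8 U+0146 U+0023 U+F689 U+B83B

Derivation:
Byte[0]=DF: 2-byte lead, need 1 cont bytes. acc=0x1F
Byte[1]=83: continuation. acc=(acc<<6)|0x03=0x7C3
Completed: cp=U+07C3 (starts at byte 0)
Byte[2]=CB: 2-byte lead, need 1 cont bytes. acc=0xB
Byte[3]=A8: continuation. acc=(acc<<6)|0x28=0x2E8
Completed: cp=U+02E8 (starts at byte 2)
Byte[4]=C5: 2-byte lead, need 1 cont bytes. acc=0x5
Byte[5]=86: continuation. acc=(acc<<6)|0x06=0x146
Completed: cp=U+0146 (starts at byte 4)
Byte[6]=23: 1-byte ASCII. cp=U+0023
Byte[7]=EF: 3-byte lead, need 2 cont bytes. acc=0xF
Byte[8]=9A: continuation. acc=(acc<<6)|0x1A=0x3DA
Byte[9]=89: continuation. acc=(acc<<6)|0x09=0xF689
Completed: cp=U+F689 (starts at byte 7)
Byte[10]=EB: 3-byte lead, need 2 cont bytes. acc=0xB
Byte[11]=A0: continuation. acc=(acc<<6)|0x20=0x2E0
Byte[12]=BB: continuation. acc=(acc<<6)|0x3B=0xB83B
Completed: cp=U+B83B (starts at byte 10)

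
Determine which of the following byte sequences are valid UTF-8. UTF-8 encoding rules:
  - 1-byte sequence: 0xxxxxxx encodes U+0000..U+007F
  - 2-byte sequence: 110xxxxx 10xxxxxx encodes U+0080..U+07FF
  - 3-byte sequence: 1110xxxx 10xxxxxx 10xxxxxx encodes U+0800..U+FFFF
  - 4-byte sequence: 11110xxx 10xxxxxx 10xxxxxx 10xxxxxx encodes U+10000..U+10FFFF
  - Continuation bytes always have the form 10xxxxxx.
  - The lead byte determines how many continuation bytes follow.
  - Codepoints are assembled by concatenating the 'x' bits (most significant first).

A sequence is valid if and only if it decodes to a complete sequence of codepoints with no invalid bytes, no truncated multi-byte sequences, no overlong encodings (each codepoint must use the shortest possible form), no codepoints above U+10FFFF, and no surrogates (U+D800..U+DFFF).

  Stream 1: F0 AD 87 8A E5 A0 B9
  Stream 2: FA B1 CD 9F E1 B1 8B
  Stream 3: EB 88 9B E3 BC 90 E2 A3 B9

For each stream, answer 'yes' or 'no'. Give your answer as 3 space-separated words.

Stream 1: decodes cleanly. VALID
Stream 2: error at byte offset 0. INVALID
Stream 3: decodes cleanly. VALID

Answer: yes no yes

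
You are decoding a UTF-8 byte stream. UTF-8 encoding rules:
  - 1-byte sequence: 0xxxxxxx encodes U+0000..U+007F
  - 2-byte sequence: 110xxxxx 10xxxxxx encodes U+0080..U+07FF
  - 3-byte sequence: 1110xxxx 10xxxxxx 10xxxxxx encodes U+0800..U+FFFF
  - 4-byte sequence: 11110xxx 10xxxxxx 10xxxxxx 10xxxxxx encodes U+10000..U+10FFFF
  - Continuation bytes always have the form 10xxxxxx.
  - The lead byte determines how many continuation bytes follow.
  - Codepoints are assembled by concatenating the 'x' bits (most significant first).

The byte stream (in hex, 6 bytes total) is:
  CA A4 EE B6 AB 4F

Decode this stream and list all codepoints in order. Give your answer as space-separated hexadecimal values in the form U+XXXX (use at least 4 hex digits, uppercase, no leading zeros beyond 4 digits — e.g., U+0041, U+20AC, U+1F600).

Byte[0]=CA: 2-byte lead, need 1 cont bytes. acc=0xA
Byte[1]=A4: continuation. acc=(acc<<6)|0x24=0x2A4
Completed: cp=U+02A4 (starts at byte 0)
Byte[2]=EE: 3-byte lead, need 2 cont bytes. acc=0xE
Byte[3]=B6: continuation. acc=(acc<<6)|0x36=0x3B6
Byte[4]=AB: continuation. acc=(acc<<6)|0x2B=0xEDAB
Completed: cp=U+EDAB (starts at byte 2)
Byte[5]=4F: 1-byte ASCII. cp=U+004F

Answer: U+02A4 U+EDAB U+004F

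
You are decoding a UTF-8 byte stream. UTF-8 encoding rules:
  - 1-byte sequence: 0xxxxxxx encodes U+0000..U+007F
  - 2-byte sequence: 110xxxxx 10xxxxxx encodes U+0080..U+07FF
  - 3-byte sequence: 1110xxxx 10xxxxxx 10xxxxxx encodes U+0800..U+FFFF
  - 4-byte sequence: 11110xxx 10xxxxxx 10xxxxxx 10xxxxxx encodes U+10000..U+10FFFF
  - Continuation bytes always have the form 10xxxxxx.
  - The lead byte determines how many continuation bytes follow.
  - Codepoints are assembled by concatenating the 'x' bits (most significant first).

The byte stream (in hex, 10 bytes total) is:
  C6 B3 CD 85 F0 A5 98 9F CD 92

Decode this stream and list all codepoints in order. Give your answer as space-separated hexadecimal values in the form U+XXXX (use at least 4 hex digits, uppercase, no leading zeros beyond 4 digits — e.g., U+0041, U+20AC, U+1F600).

Answer: U+01B3 U+0345 U+2561F U+0352

Derivation:
Byte[0]=C6: 2-byte lead, need 1 cont bytes. acc=0x6
Byte[1]=B3: continuation. acc=(acc<<6)|0x33=0x1B3
Completed: cp=U+01B3 (starts at byte 0)
Byte[2]=CD: 2-byte lead, need 1 cont bytes. acc=0xD
Byte[3]=85: continuation. acc=(acc<<6)|0x05=0x345
Completed: cp=U+0345 (starts at byte 2)
Byte[4]=F0: 4-byte lead, need 3 cont bytes. acc=0x0
Byte[5]=A5: continuation. acc=(acc<<6)|0x25=0x25
Byte[6]=98: continuation. acc=(acc<<6)|0x18=0x958
Byte[7]=9F: continuation. acc=(acc<<6)|0x1F=0x2561F
Completed: cp=U+2561F (starts at byte 4)
Byte[8]=CD: 2-byte lead, need 1 cont bytes. acc=0xD
Byte[9]=92: continuation. acc=(acc<<6)|0x12=0x352
Completed: cp=U+0352 (starts at byte 8)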